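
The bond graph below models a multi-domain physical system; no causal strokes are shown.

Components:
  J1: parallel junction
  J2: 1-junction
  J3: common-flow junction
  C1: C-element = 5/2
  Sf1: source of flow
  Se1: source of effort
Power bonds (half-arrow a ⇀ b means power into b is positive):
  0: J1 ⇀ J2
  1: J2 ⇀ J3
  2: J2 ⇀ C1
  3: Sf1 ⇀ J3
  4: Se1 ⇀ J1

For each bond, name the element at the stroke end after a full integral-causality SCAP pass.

bond 3 stroke at Sf1  (Sf1: flow source, stroke at near end)
bond 4 stroke at J1  (source Se1 imposes e)
bond 0 stroke at J2  (0-jn J1 has e-setter on 4)
bond 1 stroke at J3  (J3: bond 3 brought flow, rest push out)
bond 2 stroke at J2  (common-f at J2 fixed by 1)

bond 0 →J2
bond 1 →J3
bond 2 →J2
bond 3 →Sf1
bond 4 →J1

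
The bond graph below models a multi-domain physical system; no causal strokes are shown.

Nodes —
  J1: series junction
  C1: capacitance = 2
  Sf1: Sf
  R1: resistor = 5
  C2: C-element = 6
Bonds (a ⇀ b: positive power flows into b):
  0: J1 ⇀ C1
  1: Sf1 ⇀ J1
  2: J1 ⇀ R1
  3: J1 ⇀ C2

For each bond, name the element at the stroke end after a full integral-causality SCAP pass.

b1 stroke at Sf1  (Sf1: flow source, stroke at near end)
b0 stroke at J1  (1-jn J1 has f-setter on 1)
b2 stroke at J1  (1-jn J1 has f-setter on 1)
b3 stroke at J1  (J1: bond 1 brought flow, rest push out)

b0 stroke at J1
b1 stroke at Sf1
b2 stroke at J1
b3 stroke at J1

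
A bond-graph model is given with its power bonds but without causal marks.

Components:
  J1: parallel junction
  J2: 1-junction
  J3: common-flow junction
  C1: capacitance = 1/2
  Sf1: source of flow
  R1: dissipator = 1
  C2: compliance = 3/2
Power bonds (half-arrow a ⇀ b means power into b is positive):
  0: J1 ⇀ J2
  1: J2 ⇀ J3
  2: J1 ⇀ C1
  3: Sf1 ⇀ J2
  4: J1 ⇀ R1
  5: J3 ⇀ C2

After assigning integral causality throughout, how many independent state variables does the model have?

b3 stroke→Sf1  (source Sf1 imposes f)
b0 stroke→J2  (common-f at J2 fixed by 3)
b1 stroke→J2  (common-f at J2 fixed by 3)
b5 stroke→J3  (J3 flow already set via bond 1)
b2 stroke→J1  (C1 integral (e out))
b4 stroke→R1  (J1 effort already set via bond 2)

2  (C1, C2 all integral)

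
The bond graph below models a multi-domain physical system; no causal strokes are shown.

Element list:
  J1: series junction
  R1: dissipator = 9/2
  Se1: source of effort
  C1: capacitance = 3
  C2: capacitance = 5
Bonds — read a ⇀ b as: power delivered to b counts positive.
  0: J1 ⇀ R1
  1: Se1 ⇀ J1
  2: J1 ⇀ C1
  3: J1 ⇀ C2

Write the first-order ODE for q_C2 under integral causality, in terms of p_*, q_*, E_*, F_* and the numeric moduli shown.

dq_C2/dt = 2*E_Se1/9 - 2*q_C1/27 - 2*q_C2/45

β1 →J1  (Se1 (Se) sets effort on bond)
β2 →J1  (prefer integral on C1)
β3 →J1  (C2: C, integral causality)
β0 →R1  (J1: last free bond brings flow in)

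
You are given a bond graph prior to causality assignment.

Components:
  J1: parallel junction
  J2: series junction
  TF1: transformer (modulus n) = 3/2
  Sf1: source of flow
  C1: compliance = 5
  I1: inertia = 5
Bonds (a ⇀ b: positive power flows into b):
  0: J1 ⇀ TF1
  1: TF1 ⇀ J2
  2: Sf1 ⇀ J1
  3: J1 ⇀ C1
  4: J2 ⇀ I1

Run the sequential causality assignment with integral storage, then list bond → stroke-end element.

bond 2 stroke at Sf1  (source Sf1 imposes f)
bond 3 stroke at J1  (C1 integral (e out))
bond 0 stroke at TF1  (J1 effort already set via bond 3)
bond 1 stroke at J2  (TF TF1: opposite of bond 0)
bond 4 stroke at I1  (J2: last free bond brings flow in)

bond 0 |TF1
bond 1 |J2
bond 2 |Sf1
bond 3 |J1
bond 4 |I1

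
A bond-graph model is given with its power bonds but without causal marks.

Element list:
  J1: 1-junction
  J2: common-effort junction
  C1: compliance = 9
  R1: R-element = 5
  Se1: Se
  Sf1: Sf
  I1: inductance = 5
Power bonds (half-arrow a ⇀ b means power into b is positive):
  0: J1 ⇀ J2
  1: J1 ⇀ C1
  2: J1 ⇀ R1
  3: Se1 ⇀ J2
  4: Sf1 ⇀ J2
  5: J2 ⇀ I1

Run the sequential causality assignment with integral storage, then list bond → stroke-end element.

bond 0 |J1
bond 1 |J1
bond 2 |R1
bond 3 |J2
bond 4 |Sf1
bond 5 |I1

bond 3 stroke at J2  (Se1 (Se) sets effort on bond)
bond 4 stroke at Sf1  (Sf1 fixes flow; stroke at Sf1)
bond 0 stroke at J1  (0-jn J2 has e-setter on 3)
bond 5 stroke at I1  (0-jn J2 has e-setter on 3)
bond 1 stroke at J1  (C1: C, integral causality)
bond 2 stroke at R1  (closing 1-jn rule on J1)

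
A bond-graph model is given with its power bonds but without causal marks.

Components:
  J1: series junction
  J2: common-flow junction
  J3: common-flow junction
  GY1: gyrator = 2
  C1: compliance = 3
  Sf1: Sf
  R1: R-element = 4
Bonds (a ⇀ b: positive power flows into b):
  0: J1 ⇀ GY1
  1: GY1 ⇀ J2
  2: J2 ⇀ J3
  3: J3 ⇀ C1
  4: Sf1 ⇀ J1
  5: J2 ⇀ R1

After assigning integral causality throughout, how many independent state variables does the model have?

#4 stroke→Sf1  (Sf1 (Sf) sets flow on bond)
#0 stroke→J1  (J1 flow already set via bond 4)
#1 stroke→J2  (GY1: gyrator matches bond 0)
#3 stroke→J3  (C1: C, integral causality)
#2 stroke→J2  (only one flow-in slot at J3)
#5 stroke→R1  (only one flow-in slot at J2)

1  (C1 all integral)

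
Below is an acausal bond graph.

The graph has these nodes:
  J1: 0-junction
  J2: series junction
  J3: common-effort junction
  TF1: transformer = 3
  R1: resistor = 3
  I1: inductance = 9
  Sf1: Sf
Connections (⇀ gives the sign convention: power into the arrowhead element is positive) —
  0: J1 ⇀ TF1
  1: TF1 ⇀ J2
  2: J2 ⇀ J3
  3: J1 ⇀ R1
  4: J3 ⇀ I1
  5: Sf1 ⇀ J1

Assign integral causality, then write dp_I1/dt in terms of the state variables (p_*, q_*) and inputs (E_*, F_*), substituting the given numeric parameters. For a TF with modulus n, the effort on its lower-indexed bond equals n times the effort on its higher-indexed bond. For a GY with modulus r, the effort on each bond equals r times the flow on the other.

dp_I1/dt = F_Sf1 - p_I1/27

bond 5 |Sf1  (source Sf1 imposes f)
bond 4 |I1  (I1: I, integral causality)
bond 2 |J3  (only one effort-in slot at J3)
bond 1 |J2  (J2: bond 2 brought flow, rest push out)
bond 0 |TF1  (TF TF1: opposite of bond 1)
bond 3 |J1  (J1 needs exactly one e-in)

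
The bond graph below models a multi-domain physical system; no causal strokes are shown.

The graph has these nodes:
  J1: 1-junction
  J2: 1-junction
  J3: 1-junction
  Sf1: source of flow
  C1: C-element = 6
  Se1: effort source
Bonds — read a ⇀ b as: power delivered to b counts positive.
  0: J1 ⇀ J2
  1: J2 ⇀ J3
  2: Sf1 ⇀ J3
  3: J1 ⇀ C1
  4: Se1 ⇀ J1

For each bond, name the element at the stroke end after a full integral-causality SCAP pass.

β0 stroke at J2
β1 stroke at J3
β2 stroke at Sf1
β3 stroke at J1
β4 stroke at J1

b2 stroke→Sf1  (Sf1: flow source, stroke at near end)
b4 stroke→J1  (Se1 fixes effort; stroke away)
b1 stroke→J3  (common-f at J3 fixed by 2)
b0 stroke→J2  (J2: bond 1 brought flow, rest push out)
b3 stroke→J1  (common-f at J1 fixed by 0)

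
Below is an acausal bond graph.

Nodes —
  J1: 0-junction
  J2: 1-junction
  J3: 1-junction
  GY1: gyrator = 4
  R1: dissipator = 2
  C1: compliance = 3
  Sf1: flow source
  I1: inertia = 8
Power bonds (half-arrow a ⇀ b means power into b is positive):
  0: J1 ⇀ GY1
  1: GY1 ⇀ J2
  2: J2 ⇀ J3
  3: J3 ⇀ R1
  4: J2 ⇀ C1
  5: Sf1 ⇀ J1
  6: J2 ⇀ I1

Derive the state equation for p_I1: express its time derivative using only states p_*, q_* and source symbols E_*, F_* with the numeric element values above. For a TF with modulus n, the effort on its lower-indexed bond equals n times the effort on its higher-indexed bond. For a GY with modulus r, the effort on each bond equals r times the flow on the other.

b5 →Sf1  (source Sf1 imposes f)
b0 →J1  (J1: last free bond brings effort in)
b1 →J2  (GY1 both-in/both-out from 0)
b4 →J2  (C1: C, integral causality)
b6 →I1  (I1 outputs flow p/I1)
b2 →J2  (1-jn J2 has f-setter on 6)
b3 →J3  (common-f at J3 fixed by 2)

dp_I1/dt = 4*F_Sf1 - p_I1/4 - q_C1/3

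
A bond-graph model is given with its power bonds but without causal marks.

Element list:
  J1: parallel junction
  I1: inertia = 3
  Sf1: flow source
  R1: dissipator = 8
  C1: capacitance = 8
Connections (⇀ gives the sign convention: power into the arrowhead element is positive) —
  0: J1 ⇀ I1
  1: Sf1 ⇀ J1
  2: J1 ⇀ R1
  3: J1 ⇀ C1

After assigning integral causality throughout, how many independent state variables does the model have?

2  (C1, I1 all integral)

bond 1 stroke→Sf1  (source Sf1 imposes f)
bond 0 stroke→I1  (I1: I, integral causality)
bond 3 stroke→J1  (C1 integral (e out))
bond 2 stroke→R1  (J1 effort already set via bond 3)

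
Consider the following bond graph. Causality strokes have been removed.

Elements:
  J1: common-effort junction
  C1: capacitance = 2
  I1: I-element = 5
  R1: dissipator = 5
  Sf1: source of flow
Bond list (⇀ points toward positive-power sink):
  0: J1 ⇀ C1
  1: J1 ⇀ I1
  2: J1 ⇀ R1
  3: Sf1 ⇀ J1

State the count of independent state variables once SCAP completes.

#3 stroke at Sf1  (Sf1 (Sf) sets flow on bond)
#0 stroke at J1  (C1: C, integral causality)
#1 stroke at I1  (0-jn J1 has e-setter on 0)
#2 stroke at R1  (J1 effort already set via bond 0)

2  (C1, I1 all integral)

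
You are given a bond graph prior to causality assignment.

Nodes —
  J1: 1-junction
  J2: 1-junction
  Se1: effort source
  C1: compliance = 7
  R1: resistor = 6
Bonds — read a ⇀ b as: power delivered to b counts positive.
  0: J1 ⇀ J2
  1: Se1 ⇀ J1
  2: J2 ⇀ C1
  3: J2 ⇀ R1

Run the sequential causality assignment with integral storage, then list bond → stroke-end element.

#0 →J2
#1 →J1
#2 →J2
#3 →R1

#1 stroke at J1  (Se1 fixes effort; stroke away)
#0 stroke at J2  (J1 needs exactly one f-in)
#2 stroke at J2  (C1: C, integral causality)
#3 stroke at R1  (J2 needs exactly one f-in)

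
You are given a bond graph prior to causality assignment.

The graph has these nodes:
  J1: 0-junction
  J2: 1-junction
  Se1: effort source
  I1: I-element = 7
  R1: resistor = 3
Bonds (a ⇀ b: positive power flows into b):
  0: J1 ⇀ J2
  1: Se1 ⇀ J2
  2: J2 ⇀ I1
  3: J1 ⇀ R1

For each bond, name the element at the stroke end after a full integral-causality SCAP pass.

β1 |J2  (Se1: effort source, stroke at far end)
β2 |I1  (prefer integral on I1)
β0 |J2  (common-f at J2 fixed by 2)
β3 |J1  (J1: last free bond brings effort in)

#0 →J2
#1 →J2
#2 →I1
#3 →J1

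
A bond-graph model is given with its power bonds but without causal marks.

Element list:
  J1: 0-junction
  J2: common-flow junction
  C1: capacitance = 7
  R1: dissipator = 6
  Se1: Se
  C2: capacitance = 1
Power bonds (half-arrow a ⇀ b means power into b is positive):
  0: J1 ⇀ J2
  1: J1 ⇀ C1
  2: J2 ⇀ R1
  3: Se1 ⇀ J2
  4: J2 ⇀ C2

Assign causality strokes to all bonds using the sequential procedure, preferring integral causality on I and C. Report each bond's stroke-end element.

#0 stroke→J2
#1 stroke→J1
#2 stroke→R1
#3 stroke→J2
#4 stroke→J2

#3 →J2  (Se1 (Se) sets effort on bond)
#1 →J1  (C1 outputs effort q/C1)
#0 →J2  (common-e at J1 fixed by 1)
#4 →J2  (prefer integral on C2)
#2 →R1  (J2: last free bond brings flow in)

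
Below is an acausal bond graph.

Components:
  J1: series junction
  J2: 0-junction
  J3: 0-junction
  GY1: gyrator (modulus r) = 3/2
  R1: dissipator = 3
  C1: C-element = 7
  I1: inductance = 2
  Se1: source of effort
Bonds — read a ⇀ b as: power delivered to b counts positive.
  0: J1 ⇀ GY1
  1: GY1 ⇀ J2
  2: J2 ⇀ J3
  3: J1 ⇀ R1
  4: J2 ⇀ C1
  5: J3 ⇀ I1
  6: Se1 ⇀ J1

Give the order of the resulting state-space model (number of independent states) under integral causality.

2  (C1, I1 all integral)

b6 |J1  (Se1 fixes effort; stroke away)
b4 |J2  (prefer integral on C1)
b1 |GY1  (common-e at J2 fixed by 4)
b2 |J3  (0-jn J2 has e-setter on 4)
b5 |I1  (0-jn J3 has e-setter on 2)
b0 |GY1  (GY GY1: same side as bond 1)
b3 |J1  (J1 flow already set via bond 0)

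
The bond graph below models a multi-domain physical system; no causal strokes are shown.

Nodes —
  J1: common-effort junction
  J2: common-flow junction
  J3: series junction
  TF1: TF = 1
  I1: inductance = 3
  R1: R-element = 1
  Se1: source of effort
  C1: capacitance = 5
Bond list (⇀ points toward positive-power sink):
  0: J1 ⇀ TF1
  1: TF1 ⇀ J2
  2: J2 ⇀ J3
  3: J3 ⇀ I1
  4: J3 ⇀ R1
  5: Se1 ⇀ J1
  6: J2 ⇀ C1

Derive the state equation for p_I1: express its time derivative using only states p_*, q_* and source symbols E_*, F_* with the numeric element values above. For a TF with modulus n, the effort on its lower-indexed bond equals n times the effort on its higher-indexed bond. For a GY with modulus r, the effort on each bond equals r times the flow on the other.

b5 →J1  (Se1 fixes effort; stroke away)
b0 →TF1  (J1 effort already set via bond 5)
b1 →J2  (TF TF1: opposite of bond 0)
b3 →I1  (prefer integral on I1)
b2 →J3  (J3: bond 3 brought flow, rest push out)
b4 →J3  (common-f at J3 fixed by 3)
b6 →J2  (common-f at J2 fixed by 2)

dp_I1/dt = E_Se1 - p_I1/3 - q_C1/5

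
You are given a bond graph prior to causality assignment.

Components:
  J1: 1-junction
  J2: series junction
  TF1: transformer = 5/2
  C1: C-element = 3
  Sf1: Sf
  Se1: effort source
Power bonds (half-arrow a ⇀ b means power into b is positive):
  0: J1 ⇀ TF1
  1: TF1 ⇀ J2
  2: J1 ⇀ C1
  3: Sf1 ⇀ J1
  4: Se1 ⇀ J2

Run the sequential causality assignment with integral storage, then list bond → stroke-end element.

b3 |Sf1  (Sf1 fixes flow; stroke at Sf1)
b4 |J2  (Se1 (Se) sets effort on bond)
b0 |J1  (J1 flow already set via bond 3)
b2 |J1  (J1 flow already set via bond 3)
b1 |TF1  (closing 1-jn rule on J2)

b0 stroke→J1
b1 stroke→TF1
b2 stroke→J1
b3 stroke→Sf1
b4 stroke→J2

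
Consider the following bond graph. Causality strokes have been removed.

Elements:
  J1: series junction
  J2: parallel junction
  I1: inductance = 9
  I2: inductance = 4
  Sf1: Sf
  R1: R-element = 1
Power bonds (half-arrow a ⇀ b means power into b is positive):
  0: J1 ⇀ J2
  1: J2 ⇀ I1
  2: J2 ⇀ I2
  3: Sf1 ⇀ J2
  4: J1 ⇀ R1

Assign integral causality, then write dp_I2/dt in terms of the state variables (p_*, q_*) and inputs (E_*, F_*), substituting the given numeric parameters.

bond 3 stroke at Sf1  (Sf1: flow source, stroke at near end)
bond 1 stroke at I1  (I1 outputs flow p/I1)
bond 2 stroke at I2  (I2: I, integral causality)
bond 0 stroke at J2  (closing 0-jn rule on J2)
bond 4 stroke at J1  (common-f at J1 fixed by 0)

dp_I2/dt = F_Sf1 - p_I1/9 - p_I2/4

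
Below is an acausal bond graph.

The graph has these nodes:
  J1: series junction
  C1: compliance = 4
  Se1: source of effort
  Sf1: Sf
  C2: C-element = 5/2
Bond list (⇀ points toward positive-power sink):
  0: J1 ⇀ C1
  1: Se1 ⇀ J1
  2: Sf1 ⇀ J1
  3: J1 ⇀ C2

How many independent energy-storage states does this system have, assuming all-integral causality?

#1 |J1  (Se1: effort source, stroke at far end)
#2 |Sf1  (Sf1: flow source, stroke at near end)
#0 |J1  (common-f at J1 fixed by 2)
#3 |J1  (common-f at J1 fixed by 2)

2  (C1, C2 all integral)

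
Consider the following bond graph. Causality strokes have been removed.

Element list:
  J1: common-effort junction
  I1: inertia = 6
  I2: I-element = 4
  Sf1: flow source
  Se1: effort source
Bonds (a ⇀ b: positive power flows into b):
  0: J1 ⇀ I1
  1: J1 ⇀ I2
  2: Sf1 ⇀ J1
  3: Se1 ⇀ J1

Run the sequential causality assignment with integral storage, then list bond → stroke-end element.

b2 stroke at Sf1  (Sf1 fixes flow; stroke at Sf1)
b3 stroke at J1  (Se1: effort source, stroke at far end)
b0 stroke at I1  (J1 effort already set via bond 3)
b1 stroke at I2  (J1: bond 3 brought effort, rest push out)

β0 stroke→I1
β1 stroke→I2
β2 stroke→Sf1
β3 stroke→J1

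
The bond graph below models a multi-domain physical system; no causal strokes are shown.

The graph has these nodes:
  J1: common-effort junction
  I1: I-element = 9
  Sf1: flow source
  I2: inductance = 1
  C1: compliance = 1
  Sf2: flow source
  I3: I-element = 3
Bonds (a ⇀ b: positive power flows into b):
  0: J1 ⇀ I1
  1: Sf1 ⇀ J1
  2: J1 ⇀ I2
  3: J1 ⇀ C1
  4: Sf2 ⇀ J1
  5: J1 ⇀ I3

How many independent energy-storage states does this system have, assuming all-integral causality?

#1 →Sf1  (Sf1 (Sf) sets flow on bond)
#4 →Sf2  (Sf2 (Sf) sets flow on bond)
#0 →I1  (I1 integral (f out))
#2 →I2  (I2 integral (f out))
#3 →J1  (C1 outputs effort q/C1)
#5 →I3  (0-jn J1 has e-setter on 3)

4  (C1, I1, I2, I3 all integral)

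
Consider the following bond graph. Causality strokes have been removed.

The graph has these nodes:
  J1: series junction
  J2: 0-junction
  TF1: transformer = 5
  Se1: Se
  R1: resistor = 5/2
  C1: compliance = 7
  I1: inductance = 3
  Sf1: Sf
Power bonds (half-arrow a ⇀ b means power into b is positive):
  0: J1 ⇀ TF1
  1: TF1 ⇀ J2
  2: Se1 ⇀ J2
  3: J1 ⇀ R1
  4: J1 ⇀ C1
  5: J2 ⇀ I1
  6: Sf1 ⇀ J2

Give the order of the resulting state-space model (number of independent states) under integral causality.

2  (C1, I1 all integral)

b2 →J2  (source Se1 imposes e)
b6 →Sf1  (Sf1: flow source, stroke at near end)
b1 →TF1  (J2: bond 2 brought effort, rest push out)
b5 →I1  (0-jn J2 has e-setter on 2)
b0 →J1  (TF1: transformer flips bond 1)
b4 →J1  (prefer integral on C1)
b3 →R1  (J1: last free bond brings flow in)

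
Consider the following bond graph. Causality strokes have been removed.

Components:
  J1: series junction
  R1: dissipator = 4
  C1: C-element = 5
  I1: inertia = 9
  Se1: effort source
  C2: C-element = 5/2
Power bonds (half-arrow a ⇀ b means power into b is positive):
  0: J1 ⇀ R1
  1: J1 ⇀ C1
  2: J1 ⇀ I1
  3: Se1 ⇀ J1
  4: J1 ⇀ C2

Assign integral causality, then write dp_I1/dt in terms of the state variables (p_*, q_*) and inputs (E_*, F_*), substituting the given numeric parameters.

dp_I1/dt = E_Se1 - 4*p_I1/9 - q_C1/5 - 2*q_C2/5

β3 →J1  (Se1 (Se) sets effort on bond)
β1 →J1  (C1 outputs effort q/C1)
β2 →I1  (I1 outputs flow p/I1)
β0 →J1  (1-jn J1 has f-setter on 2)
β4 →J1  (1-jn J1 has f-setter on 2)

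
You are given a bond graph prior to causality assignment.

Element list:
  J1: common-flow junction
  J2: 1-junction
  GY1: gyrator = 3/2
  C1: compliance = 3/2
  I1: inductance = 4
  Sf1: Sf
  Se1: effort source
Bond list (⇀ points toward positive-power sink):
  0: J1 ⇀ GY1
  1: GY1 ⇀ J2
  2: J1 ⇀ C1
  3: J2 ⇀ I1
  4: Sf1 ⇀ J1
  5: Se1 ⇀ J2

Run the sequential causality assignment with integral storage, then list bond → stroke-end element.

β0 stroke at J1
β1 stroke at J2
β2 stroke at J1
β3 stroke at I1
β4 stroke at Sf1
β5 stroke at J2

bond 4 |Sf1  (source Sf1 imposes f)
bond 5 |J2  (Se1 (Se) sets effort on bond)
bond 0 |J1  (common-f at J1 fixed by 4)
bond 2 |J1  (J1: bond 4 brought flow, rest push out)
bond 1 |J2  (GY1 both-in/both-out from 0)
bond 3 |I1  (only one flow-in slot at J2)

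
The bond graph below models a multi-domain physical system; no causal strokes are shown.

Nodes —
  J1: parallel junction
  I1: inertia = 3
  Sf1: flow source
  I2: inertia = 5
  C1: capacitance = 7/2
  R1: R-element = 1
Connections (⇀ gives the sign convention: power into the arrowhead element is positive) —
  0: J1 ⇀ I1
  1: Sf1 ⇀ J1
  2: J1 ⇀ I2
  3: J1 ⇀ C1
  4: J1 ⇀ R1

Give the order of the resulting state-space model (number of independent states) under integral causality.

3  (C1, I1, I2 all integral)

bond 1 stroke→Sf1  (source Sf1 imposes f)
bond 0 stroke→I1  (I1: I, integral causality)
bond 2 stroke→I2  (prefer integral on I2)
bond 3 stroke→J1  (C1 outputs effort q/C1)
bond 4 stroke→R1  (J1 effort already set via bond 3)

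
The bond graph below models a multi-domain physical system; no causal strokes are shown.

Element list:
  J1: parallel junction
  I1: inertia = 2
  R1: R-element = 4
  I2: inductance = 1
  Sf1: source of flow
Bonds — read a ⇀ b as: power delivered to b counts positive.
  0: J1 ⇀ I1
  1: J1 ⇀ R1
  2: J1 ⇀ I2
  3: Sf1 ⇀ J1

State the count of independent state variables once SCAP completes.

2  (I1, I2 all integral)

#3 |Sf1  (Sf1 (Sf) sets flow on bond)
#0 |I1  (I1 outputs flow p/I1)
#2 |I2  (prefer integral on I2)
#1 |J1  (J1: last free bond brings effort in)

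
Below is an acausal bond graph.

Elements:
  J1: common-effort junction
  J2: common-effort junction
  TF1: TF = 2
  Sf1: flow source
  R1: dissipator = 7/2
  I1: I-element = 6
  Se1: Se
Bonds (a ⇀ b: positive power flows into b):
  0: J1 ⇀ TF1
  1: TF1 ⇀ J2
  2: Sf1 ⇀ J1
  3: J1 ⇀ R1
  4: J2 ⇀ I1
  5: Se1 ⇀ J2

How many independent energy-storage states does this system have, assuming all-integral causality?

1  (I1 all integral)

β2 stroke at Sf1  (Sf1 (Sf) sets flow on bond)
β5 stroke at J2  (Se1: effort source, stroke at far end)
β1 stroke at TF1  (0-jn J2 has e-setter on 5)
β4 stroke at I1  (J2 effort already set via bond 5)
β0 stroke at J1  (TF1 one-in-one-out from 1)
β3 stroke at R1  (common-e at J1 fixed by 0)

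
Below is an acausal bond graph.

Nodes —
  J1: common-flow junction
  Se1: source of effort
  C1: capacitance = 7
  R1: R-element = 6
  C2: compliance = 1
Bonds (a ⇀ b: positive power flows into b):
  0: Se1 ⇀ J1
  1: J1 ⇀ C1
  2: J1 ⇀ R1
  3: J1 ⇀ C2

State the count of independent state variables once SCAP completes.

2  (C1, C2 all integral)

β0 stroke→J1  (Se1: effort source, stroke at far end)
β1 stroke→J1  (C1 integral (e out))
β3 stroke→J1  (C2 outputs effort q/C2)
β2 stroke→R1  (only one flow-in slot at J1)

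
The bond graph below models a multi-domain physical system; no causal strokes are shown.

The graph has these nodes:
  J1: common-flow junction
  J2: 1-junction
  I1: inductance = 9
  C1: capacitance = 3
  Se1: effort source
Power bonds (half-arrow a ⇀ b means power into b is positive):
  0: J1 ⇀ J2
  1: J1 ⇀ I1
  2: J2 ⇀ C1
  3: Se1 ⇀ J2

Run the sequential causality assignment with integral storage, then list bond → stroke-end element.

bond 0 |J1
bond 1 |I1
bond 2 |J2
bond 3 |J2

β3 stroke→J2  (source Se1 imposes e)
β1 stroke→I1  (I1 integral (f out))
β0 stroke→J1  (J1 flow already set via bond 1)
β2 stroke→J2  (common-f at J2 fixed by 0)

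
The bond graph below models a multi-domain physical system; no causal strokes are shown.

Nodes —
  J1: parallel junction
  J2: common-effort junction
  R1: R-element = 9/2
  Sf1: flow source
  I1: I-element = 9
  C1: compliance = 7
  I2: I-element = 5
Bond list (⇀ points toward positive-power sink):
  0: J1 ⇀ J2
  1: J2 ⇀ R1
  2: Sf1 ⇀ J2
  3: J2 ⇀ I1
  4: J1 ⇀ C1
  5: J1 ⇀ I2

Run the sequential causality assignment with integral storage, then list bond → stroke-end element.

b2 stroke→Sf1  (source Sf1 imposes f)
b3 stroke→I1  (I1: I, integral causality)
b4 stroke→J1  (C1 outputs effort q/C1)
b0 stroke→J2  (0-jn J1 has e-setter on 4)
b5 stroke→I2  (J1 effort already set via bond 4)
b1 stroke→R1  (common-e at J2 fixed by 0)

bond 0 stroke→J2
bond 1 stroke→R1
bond 2 stroke→Sf1
bond 3 stroke→I1
bond 4 stroke→J1
bond 5 stroke→I2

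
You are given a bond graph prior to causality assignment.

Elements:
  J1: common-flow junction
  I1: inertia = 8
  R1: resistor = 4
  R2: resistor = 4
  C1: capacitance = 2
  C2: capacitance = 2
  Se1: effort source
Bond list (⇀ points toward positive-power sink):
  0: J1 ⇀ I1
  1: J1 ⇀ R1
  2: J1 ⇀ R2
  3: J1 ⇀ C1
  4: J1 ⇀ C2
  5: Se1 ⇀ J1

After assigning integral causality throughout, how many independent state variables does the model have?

3  (C1, C2, I1 all integral)

b5 →J1  (source Se1 imposes e)
b0 →I1  (prefer integral on I1)
b1 →J1  (J1: bond 0 brought flow, rest push out)
b2 →J1  (common-f at J1 fixed by 0)
b3 →J1  (J1: bond 0 brought flow, rest push out)
b4 →J1  (J1 flow already set via bond 0)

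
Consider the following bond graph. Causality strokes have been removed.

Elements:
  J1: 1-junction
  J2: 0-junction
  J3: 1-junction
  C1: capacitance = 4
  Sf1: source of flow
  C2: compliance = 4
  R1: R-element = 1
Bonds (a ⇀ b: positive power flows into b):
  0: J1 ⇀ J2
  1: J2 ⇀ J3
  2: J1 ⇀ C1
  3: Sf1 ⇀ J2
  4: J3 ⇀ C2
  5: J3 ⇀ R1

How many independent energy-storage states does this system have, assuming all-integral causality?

b3 →Sf1  (source Sf1 imposes f)
b2 →J1  (C1: C, integral causality)
b0 →J2  (J1: last free bond brings flow in)
b1 →J3  (J2 effort already set via bond 0)
b4 →J3  (prefer integral on C2)
b5 →R1  (J3: last free bond brings flow in)

2  (C1, C2 all integral)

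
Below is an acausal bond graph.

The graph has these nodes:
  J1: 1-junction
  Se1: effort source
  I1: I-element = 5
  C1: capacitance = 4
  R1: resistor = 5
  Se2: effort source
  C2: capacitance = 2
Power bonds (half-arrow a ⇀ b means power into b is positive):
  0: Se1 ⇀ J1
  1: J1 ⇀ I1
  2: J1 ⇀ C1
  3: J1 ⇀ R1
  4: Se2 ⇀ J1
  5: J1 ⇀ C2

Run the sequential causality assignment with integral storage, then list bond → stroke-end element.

b0 stroke→J1  (Se1: effort source, stroke at far end)
b4 stroke→J1  (Se2 fixes effort; stroke away)
b1 stroke→I1  (I1 integral (f out))
b2 stroke→J1  (J1 flow already set via bond 1)
b3 stroke→J1  (J1 flow already set via bond 1)
b5 stroke→J1  (J1 flow already set via bond 1)

β0 |J1
β1 |I1
β2 |J1
β3 |J1
β4 |J1
β5 |J1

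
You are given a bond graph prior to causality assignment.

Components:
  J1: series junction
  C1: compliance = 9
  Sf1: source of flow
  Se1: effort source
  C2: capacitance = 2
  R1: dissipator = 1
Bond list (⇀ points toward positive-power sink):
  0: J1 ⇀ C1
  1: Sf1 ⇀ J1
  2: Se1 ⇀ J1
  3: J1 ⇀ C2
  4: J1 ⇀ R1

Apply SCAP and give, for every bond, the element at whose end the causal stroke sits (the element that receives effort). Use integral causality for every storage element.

β1 stroke at Sf1  (Sf1 fixes flow; stroke at Sf1)
β2 stroke at J1  (source Se1 imposes e)
β0 stroke at J1  (1-jn J1 has f-setter on 1)
β3 stroke at J1  (1-jn J1 has f-setter on 1)
β4 stroke at J1  (J1: bond 1 brought flow, rest push out)

bond 0 →J1
bond 1 →Sf1
bond 2 →J1
bond 3 →J1
bond 4 →J1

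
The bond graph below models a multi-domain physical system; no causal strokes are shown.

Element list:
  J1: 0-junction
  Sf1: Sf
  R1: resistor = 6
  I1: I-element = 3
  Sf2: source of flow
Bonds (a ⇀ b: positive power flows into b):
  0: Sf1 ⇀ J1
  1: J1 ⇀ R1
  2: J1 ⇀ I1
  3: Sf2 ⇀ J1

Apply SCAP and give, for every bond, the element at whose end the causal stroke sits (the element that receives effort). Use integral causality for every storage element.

bond 0 stroke at Sf1
bond 1 stroke at J1
bond 2 stroke at I1
bond 3 stroke at Sf2

bond 0 stroke→Sf1  (source Sf1 imposes f)
bond 3 stroke→Sf2  (Sf2 fixes flow; stroke at Sf2)
bond 2 stroke→I1  (I1 outputs flow p/I1)
bond 1 stroke→J1  (closing 0-jn rule on J1)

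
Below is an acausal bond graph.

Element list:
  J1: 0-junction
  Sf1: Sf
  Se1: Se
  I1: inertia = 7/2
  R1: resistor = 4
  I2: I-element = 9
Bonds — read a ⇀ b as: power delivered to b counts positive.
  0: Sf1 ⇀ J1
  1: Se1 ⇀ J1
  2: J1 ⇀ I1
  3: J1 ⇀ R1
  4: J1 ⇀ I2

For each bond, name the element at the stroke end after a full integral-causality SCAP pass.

#0 stroke at Sf1  (Sf1: flow source, stroke at near end)
#1 stroke at J1  (Se1: effort source, stroke at far end)
#2 stroke at I1  (J1: bond 1 brought effort, rest push out)
#3 stroke at R1  (common-e at J1 fixed by 1)
#4 stroke at I2  (J1: bond 1 brought effort, rest push out)

b0 →Sf1
b1 →J1
b2 →I1
b3 →R1
b4 →I2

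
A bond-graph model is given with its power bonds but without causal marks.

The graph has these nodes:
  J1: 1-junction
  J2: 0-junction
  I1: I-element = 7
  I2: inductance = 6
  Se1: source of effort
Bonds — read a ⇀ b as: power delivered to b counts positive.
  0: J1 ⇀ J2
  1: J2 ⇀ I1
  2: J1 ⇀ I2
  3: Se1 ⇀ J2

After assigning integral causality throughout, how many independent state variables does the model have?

#3 →J2  (source Se1 imposes e)
#0 →J1  (common-e at J2 fixed by 3)
#1 →I1  (J2: bond 3 brought effort, rest push out)
#2 →I2  (J1: last free bond brings flow in)

2  (I1, I2 all integral)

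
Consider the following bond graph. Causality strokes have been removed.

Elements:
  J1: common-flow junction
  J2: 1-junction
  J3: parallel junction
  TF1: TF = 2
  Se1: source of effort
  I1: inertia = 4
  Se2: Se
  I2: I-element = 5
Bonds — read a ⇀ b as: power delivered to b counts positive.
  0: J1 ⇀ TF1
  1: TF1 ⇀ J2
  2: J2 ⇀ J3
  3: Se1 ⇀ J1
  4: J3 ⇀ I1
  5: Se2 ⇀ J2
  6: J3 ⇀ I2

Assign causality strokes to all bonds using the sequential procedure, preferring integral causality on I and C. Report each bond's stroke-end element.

#3 |J1  (Se1 fixes effort; stroke away)
#5 |J2  (source Se2 imposes e)
#0 |TF1  (J1: last free bond brings flow in)
#1 |J2  (TF1: transformer flips bond 0)
#2 |J3  (closing 1-jn rule on J2)
#4 |I1  (J3 effort already set via bond 2)
#6 |I2  (common-e at J3 fixed by 2)

bond 0 stroke at TF1
bond 1 stroke at J2
bond 2 stroke at J3
bond 3 stroke at J1
bond 4 stroke at I1
bond 5 stroke at J2
bond 6 stroke at I2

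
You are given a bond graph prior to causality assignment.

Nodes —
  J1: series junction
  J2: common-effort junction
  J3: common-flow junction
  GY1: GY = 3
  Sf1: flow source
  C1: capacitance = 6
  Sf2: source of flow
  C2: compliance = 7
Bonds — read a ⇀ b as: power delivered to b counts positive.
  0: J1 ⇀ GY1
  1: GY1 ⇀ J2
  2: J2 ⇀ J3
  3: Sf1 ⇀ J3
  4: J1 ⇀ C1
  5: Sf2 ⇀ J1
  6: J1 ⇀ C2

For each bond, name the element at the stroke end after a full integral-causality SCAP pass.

bond 0 |J1
bond 1 |J2
bond 2 |J3
bond 3 |Sf1
bond 4 |J1
bond 5 |Sf2
bond 6 |J1

b3 stroke at Sf1  (Sf1 (Sf) sets flow on bond)
b5 stroke at Sf2  (Sf2 fixes flow; stroke at Sf2)
b0 stroke at J1  (J1: bond 5 brought flow, rest push out)
b4 stroke at J1  (J1: bond 5 brought flow, rest push out)
b6 stroke at J1  (common-f at J1 fixed by 5)
b2 stroke at J3  (J3: bond 3 brought flow, rest push out)
b1 stroke at J2  (through GY1, causality inverts; strokes same side of GY1)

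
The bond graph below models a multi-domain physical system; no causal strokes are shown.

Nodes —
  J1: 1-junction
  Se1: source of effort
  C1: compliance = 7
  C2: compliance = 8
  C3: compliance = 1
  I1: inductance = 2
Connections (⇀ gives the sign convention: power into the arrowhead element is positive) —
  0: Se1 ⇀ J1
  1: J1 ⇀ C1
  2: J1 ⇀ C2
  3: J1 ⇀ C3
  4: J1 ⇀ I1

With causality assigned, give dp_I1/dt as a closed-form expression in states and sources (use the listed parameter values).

#0 stroke at J1  (source Se1 imposes e)
#1 stroke at J1  (C1 outputs effort q/C1)
#2 stroke at J1  (prefer integral on C2)
#3 stroke at J1  (prefer integral on C3)
#4 stroke at I1  (J1: last free bond brings flow in)

dp_I1/dt = E_Se1 - q_C1/7 - q_C2/8 - q_C3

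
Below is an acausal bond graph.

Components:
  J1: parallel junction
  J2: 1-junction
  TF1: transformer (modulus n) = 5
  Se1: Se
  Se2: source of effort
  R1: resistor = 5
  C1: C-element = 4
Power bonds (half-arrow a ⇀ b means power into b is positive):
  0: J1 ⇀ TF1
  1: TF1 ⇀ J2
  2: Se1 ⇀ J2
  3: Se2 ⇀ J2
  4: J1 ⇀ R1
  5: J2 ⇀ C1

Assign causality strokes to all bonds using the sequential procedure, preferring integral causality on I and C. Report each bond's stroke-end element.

β0 |J1
β1 |TF1
β2 |J2
β3 |J2
β4 |R1
β5 |J2

bond 2 →J2  (Se1 (Se) sets effort on bond)
bond 3 →J2  (source Se2 imposes e)
bond 5 →J2  (C1: C, integral causality)
bond 1 →TF1  (closing 1-jn rule on J2)
bond 0 →J1  (through TF1, causality passes straight; one stroke at TF1)
bond 4 →R1  (0-jn J1 has e-setter on 0)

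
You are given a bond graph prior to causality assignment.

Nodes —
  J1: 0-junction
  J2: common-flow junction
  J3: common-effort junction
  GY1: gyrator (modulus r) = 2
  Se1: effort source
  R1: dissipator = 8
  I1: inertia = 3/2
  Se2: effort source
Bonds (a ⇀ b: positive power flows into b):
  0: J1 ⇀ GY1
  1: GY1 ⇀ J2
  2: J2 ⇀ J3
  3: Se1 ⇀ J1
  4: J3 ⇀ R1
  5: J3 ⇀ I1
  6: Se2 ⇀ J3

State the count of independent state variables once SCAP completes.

#3 stroke→J1  (Se1 (Se) sets effort on bond)
#6 stroke→J3  (source Se2 imposes e)
#0 stroke→GY1  (J1: bond 3 brought effort, rest push out)
#2 stroke→J2  (common-e at J3 fixed by 6)
#4 stroke→R1  (0-jn J3 has e-setter on 6)
#5 stroke→I1  (J3: bond 6 brought effort, rest push out)
#1 stroke→GY1  (through GY1, causality inverts; strokes same side of GY1)

1  (I1 all integral)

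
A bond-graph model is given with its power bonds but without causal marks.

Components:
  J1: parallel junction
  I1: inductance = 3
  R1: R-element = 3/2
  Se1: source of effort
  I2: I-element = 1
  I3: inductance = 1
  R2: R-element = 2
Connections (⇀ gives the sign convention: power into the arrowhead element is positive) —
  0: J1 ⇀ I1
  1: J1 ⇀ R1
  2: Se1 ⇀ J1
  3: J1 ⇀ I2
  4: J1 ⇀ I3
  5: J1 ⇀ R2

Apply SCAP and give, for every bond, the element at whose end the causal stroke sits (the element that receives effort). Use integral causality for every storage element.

β2 stroke→J1  (Se1 fixes effort; stroke away)
β0 stroke→I1  (J1: bond 2 brought effort, rest push out)
β1 stroke→R1  (J1 effort already set via bond 2)
β3 stroke→I2  (0-jn J1 has e-setter on 2)
β4 stroke→I3  (J1: bond 2 brought effort, rest push out)
β5 stroke→R2  (J1 effort already set via bond 2)

β0 stroke→I1
β1 stroke→R1
β2 stroke→J1
β3 stroke→I2
β4 stroke→I3
β5 stroke→R2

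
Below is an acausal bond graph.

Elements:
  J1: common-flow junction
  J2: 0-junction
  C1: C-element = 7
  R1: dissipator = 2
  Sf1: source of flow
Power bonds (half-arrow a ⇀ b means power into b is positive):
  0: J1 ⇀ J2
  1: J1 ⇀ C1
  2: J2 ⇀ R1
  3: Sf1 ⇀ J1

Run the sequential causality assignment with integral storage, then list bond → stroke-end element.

#3 |Sf1  (Sf1 (Sf) sets flow on bond)
#0 |J1  (J1: bond 3 brought flow, rest push out)
#1 |J1  (common-f at J1 fixed by 3)
#2 |J2  (only one effort-in slot at J2)

#0 |J1
#1 |J1
#2 |J2
#3 |Sf1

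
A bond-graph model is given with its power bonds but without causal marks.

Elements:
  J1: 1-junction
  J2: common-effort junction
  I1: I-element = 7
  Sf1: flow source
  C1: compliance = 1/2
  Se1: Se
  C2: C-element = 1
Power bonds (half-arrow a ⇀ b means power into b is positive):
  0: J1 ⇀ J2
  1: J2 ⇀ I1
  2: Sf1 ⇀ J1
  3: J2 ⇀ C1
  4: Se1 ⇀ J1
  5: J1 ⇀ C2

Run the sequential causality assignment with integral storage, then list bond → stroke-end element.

#0 →J1
#1 →I1
#2 →Sf1
#3 →J2
#4 →J1
#5 →J1

#2 stroke→Sf1  (Sf1 (Sf) sets flow on bond)
#4 stroke→J1  (Se1: effort source, stroke at far end)
#0 stroke→J1  (1-jn J1 has f-setter on 2)
#5 stroke→J1  (J1 flow already set via bond 2)
#1 stroke→I1  (I1: I, integral causality)
#3 stroke→J2  (closing 0-jn rule on J2)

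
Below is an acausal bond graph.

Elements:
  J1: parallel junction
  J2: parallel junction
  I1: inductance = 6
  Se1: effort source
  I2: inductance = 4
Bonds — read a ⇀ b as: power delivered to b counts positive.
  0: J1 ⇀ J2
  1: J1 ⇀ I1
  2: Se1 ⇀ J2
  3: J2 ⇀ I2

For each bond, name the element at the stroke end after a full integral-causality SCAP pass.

β2 stroke at J2  (Se1 fixes effort; stroke away)
β0 stroke at J1  (common-e at J2 fixed by 2)
β3 stroke at I2  (common-e at J2 fixed by 2)
β1 stroke at I1  (J1 effort already set via bond 0)

#0 →J1
#1 →I1
#2 →J2
#3 →I2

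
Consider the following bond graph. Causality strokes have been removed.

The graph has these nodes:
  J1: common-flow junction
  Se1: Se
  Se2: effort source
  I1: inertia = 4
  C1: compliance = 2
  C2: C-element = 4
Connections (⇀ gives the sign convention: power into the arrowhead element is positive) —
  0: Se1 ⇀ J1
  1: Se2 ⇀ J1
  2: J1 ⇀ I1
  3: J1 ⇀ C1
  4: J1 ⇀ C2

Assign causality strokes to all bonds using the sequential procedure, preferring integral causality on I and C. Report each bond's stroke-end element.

b0 stroke→J1  (Se1 (Se) sets effort on bond)
b1 stroke→J1  (Se2 (Se) sets effort on bond)
b2 stroke→I1  (I1 outputs flow p/I1)
b3 stroke→J1  (common-f at J1 fixed by 2)
b4 stroke→J1  (common-f at J1 fixed by 2)

#0 →J1
#1 →J1
#2 →I1
#3 →J1
#4 →J1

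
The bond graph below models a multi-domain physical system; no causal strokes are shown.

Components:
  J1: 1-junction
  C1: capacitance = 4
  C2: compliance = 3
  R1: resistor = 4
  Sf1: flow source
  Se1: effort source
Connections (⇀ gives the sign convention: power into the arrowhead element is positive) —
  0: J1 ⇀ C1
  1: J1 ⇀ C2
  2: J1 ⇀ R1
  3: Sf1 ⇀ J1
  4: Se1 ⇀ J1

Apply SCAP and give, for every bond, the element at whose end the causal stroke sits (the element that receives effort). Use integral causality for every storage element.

#0 →J1
#1 →J1
#2 →J1
#3 →Sf1
#4 →J1

bond 3 stroke at Sf1  (source Sf1 imposes f)
bond 4 stroke at J1  (Se1 fixes effort; stroke away)
bond 0 stroke at J1  (J1: bond 3 brought flow, rest push out)
bond 1 stroke at J1  (1-jn J1 has f-setter on 3)
bond 2 stroke at J1  (J1 flow already set via bond 3)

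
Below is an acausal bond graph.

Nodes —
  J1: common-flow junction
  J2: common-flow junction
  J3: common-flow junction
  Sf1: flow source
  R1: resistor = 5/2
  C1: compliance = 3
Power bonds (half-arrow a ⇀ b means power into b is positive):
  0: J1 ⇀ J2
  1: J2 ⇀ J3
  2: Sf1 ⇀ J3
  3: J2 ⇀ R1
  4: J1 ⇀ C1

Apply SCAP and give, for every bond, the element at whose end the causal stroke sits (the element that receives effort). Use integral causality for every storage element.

bond 2 |Sf1  (Sf1 (Sf) sets flow on bond)
bond 1 |J3  (J3 flow already set via bond 2)
bond 0 |J2  (common-f at J2 fixed by 1)
bond 3 |J2  (J2: bond 1 brought flow, rest push out)
bond 4 |J1  (1-jn J1 has f-setter on 0)

bond 0 stroke at J2
bond 1 stroke at J3
bond 2 stroke at Sf1
bond 3 stroke at J2
bond 4 stroke at J1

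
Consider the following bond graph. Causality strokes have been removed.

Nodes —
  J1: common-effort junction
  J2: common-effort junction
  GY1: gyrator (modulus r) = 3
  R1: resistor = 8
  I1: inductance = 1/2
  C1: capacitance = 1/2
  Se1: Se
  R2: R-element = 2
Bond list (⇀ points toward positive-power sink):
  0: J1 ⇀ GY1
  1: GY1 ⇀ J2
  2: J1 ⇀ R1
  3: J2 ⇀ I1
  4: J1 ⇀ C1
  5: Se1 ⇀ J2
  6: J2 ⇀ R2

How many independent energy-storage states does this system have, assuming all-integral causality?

2  (C1, I1 all integral)

bond 5 stroke→J2  (source Se1 imposes e)
bond 1 stroke→GY1  (J2 effort already set via bond 5)
bond 3 stroke→I1  (0-jn J2 has e-setter on 5)
bond 6 stroke→R2  (common-e at J2 fixed by 5)
bond 0 stroke→GY1  (GY1: gyrator matches bond 1)
bond 4 stroke→J1  (C1 outputs effort q/C1)
bond 2 stroke→R1  (J1 effort already set via bond 4)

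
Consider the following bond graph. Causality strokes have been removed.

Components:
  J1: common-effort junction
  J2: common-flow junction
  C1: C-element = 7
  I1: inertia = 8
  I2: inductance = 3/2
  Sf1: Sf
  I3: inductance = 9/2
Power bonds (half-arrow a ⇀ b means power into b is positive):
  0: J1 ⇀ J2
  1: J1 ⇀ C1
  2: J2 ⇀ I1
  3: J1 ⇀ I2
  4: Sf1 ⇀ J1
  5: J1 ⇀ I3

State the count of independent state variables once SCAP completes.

4  (C1, I1, I2, I3 all integral)

#4 |Sf1  (Sf1: flow source, stroke at near end)
#1 |J1  (prefer integral on C1)
#0 |J2  (J1: bond 1 brought effort, rest push out)
#3 |I2  (0-jn J1 has e-setter on 1)
#5 |I3  (common-e at J1 fixed by 1)
#2 |I1  (J2: last free bond brings flow in)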